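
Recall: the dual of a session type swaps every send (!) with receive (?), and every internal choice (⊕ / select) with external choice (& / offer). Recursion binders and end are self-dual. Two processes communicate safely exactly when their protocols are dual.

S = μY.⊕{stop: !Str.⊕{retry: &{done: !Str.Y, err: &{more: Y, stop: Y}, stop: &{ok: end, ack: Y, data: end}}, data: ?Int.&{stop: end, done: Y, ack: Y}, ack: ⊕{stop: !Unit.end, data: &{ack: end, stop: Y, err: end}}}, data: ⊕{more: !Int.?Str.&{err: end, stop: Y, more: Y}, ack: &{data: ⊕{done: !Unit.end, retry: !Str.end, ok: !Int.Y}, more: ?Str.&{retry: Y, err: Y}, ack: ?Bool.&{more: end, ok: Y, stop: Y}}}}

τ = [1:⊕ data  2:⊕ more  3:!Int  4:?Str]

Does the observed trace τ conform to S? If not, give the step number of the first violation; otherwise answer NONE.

NONE

[1] ⊕ data  ok  now at ⊕{more: !Int.?Str.&{err: end, stop: μY.…, more: μY.…}, ack: &{data: ⊕{done: !Unit.end, retry: !Str.end, ok: !Int.μY.…}, more: ?Str.&{retry: μY.…, err: μY.…}, ack: ?Bool.&{more: end, ok: μY.…, stop: μY.…}}}
[2] ⊕ more  ok  now at !Int.?Str.&{err: end, stop: μY.…, more: μY.…}
[3] !Int  ok  now at ?Str.&{err: end, stop: μY.…, more: μY.…}
[4] ?Str  ok  now at &{err: end, stop: μY.…, more: μY.…}
trace exhausted — no violation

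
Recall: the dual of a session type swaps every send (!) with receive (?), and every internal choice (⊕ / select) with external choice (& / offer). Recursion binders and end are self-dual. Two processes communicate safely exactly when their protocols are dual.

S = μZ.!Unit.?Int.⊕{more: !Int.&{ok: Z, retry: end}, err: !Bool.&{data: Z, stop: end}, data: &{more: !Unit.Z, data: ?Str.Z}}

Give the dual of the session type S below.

μZ.?Unit.!Int.&{more: ?Int.⊕{ok: Z, retry: end}, err: ?Bool.⊕{data: Z, stop: end}, data: ⊕{more: ?Unit.Z, data: !Str.Z}}

μZ ↦ μZ  (binder kept)
  !Unit ↦ ?Unit
    ?Int ↦ !Int
      ⊕{more,err,data} ↦ &{more,err,data}  (select→offer)
        [more]
          !Int ↦ ?Int
            &{ok,retry} ↦ ⊕{ok,retry}  (&→⊕)
              [ok]
                dual(Z) = Z
              [retry]
                dual(end) = end
        [err]
          !Bool ↦ ?Bool
            &{data,stop} ↦ ⊕{data,stop}  (&→⊕)
              [data]
                dual(Z) = Z
              [stop]
                dual(end) = end
        [data]
          &{more,data} ↦ ⊕{more,data}  (&→⊕)
            [more]
              !Unit ↦ ?Unit
                dual(Z) = Z
            [data]
              ?Str ↦ !Str
                dual(Z) = Z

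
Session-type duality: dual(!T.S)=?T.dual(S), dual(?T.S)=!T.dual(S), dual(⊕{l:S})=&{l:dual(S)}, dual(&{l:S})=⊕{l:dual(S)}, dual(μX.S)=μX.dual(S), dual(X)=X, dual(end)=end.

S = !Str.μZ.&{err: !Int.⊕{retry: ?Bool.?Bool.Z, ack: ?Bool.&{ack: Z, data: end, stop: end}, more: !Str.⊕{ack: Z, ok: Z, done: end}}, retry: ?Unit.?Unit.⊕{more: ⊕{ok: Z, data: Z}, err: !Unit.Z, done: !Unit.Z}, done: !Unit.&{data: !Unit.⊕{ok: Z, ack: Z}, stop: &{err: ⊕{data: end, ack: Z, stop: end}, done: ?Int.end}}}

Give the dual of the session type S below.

?Str.μZ.⊕{err: ?Int.&{retry: !Bool.!Bool.Z, ack: !Bool.⊕{ack: Z, data: end, stop: end}, more: ?Str.&{ack: Z, ok: Z, done: end}}, retry: !Unit.!Unit.&{more: &{ok: Z, data: Z}, err: ?Unit.Z, done: ?Unit.Z}, done: ?Unit.⊕{data: ?Unit.&{ok: Z, ack: Z}, stop: ⊕{err: &{data: end, ack: Z, stop: end}, done: !Int.end}}}

!Str → ?Str
  μZ → μZ  (binder kept)
    &{err,retry,done} → ⊕{err,retry,done}  (external→internal)
      [err]
        !Int → ?Int
          ⊕{retry,ack,more} → &{retry,ack,more}  (internal→external)
            [retry]
              ?Bool → !Bool
                ?Bool → !Bool
                  Z self-dual
            [ack]
              ?Bool → !Bool
                &{ack,data,stop} → ⊕{ack,data,stop}  (external→internal)
                  [ack]
                    Z self-dual
                  [data]
                    end self-dual
                  [stop]
                    end self-dual
            [more]
              !Str → ?Str
                ⊕{ack,ok,done} → &{ack,ok,done}  (internal→external)
                  [ack]
                    Z self-dual
                  [ok]
                    Z self-dual
                  [done]
                    end self-dual
      [retry]
        ?Unit → !Unit
          ?Unit → !Unit
            ⊕{more,err,done} → &{more,err,done}  (internal→external)
              [more]
                ⊕{ok,data} → &{ok,data}  (internal→external)
                  [ok]
                    Z self-dual
                  [data]
                    Z self-dual
              [err]
                !Unit → ?Unit
                  Z self-dual
              [done]
                !Unit → ?Unit
                  Z self-dual
      [done]
        !Unit → ?Unit
          &{data,stop} → ⊕{data,stop}  (external→internal)
            [data]
              !Unit → ?Unit
                ⊕{ok,ack} → &{ok,ack}  (internal→external)
                  [ok]
                    Z self-dual
                  [ack]
                    Z self-dual
            [stop]
              &{err,done} → ⊕{err,done}  (external→internal)
                [err]
                  ⊕{data,ack,stop} → &{data,ack,stop}  (internal→external)
                    [data]
                      end self-dual
                    [ack]
                      Z self-dual
                    [stop]
                      end self-dual
                [done]
                  ?Int → !Int
                    end self-dual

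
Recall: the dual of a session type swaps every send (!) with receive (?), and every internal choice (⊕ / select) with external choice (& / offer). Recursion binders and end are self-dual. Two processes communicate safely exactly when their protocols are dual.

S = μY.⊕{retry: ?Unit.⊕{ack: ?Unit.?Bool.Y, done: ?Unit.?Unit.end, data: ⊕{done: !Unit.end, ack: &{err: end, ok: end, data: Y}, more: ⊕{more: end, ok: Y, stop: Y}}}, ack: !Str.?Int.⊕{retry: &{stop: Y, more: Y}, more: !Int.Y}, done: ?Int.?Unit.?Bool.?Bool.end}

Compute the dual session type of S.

μY.&{retry: !Unit.&{ack: !Unit.!Bool.Y, done: !Unit.!Unit.end, data: &{done: ?Unit.end, ack: ⊕{err: end, ok: end, data: Y}, more: &{more: end, ok: Y, stop: Y}}}, ack: ?Str.!Int.&{retry: ⊕{stop: Y, more: Y}, more: ?Int.Y}, done: !Int.!Unit.!Bool.!Bool.end}

μY = μY  (rec unchanged)
  ⊕{retry,ack,done} = &{retry,ack,done}  (select→offer)
    • retry:
      ?Unit = !Unit
        ⊕{ack,done,data} = &{ack,done,data}  (select→offer)
          • ack:
            ?Unit = !Unit
              ?Bool = !Bool
                Y ↦ Y
          • done:
            ?Unit = !Unit
              ?Unit = !Unit
                end ↦ end
          • data:
            ⊕{done,ack,more} = &{done,ack,more}  (select→offer)
              • done:
                !Unit = ?Unit
                  end ↦ end
              • ack:
                &{err,ok,data} = ⊕{err,ok,data}  (&→⊕)
                  • err:
                    end ↦ end
                  • ok:
                    end ↦ end
                  • data:
                    Y ↦ Y
              • more:
                ⊕{more,ok,stop} = &{more,ok,stop}  (select→offer)
                  • more:
                    end ↦ end
                  • ok:
                    Y ↦ Y
                  • stop:
                    Y ↦ Y
    • ack:
      !Str = ?Str
        ?Int = !Int
          ⊕{retry,more} = &{retry,more}  (select→offer)
            • retry:
              &{stop,more} = ⊕{stop,more}  (&→⊕)
                • stop:
                  Y ↦ Y
                • more:
                  Y ↦ Y
            • more:
              !Int = ?Int
                Y ↦ Y
    • done:
      ?Int = !Int
        ?Unit = !Unit
          ?Bool = !Bool
            ?Bool = !Bool
              end ↦ end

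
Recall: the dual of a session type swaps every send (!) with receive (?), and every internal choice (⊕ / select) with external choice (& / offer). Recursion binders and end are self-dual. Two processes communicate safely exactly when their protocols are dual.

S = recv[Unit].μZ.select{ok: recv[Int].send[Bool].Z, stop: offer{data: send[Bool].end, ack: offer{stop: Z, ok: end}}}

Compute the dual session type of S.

recv[Unit] ↦ send[Unit]
  μZ ↦ μZ  (binder kept)
    select{ok,stop} ↦ offer{ok,stop}  (⊕→&)
      [ok]
        recv[Int] ↦ send[Int]
          send[Bool] ↦ recv[Bool]
            Z ↦ Z
      [stop]
        offer{data,ack} ↦ select{data,ack}  (offer→select)
          [data]
            send[Bool] ↦ recv[Bool]
              end ↦ end
          [ack]
            offer{stop,ok} ↦ select{stop,ok}  (offer→select)
              [stop]
                Z ↦ Z
              [ok]
                end ↦ end

send[Unit].μZ.offer{ok: send[Int].recv[Bool].Z, stop: select{data: recv[Bool].end, ack: select{stop: Z, ok: end}}}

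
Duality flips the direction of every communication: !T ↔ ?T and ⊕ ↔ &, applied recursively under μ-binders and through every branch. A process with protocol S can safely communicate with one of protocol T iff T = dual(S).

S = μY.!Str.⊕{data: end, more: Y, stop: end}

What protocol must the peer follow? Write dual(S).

μY → μY  (binder kept)
  !Str → ?Str
    ⊕{data,more,stop} → &{data,more,stop}  (⊕→&)
      case data:
        end ↦ end
      case more:
        Y ↦ Y
      case stop:
        end ↦ end

μY.?Str.&{data: end, more: Y, stop: end}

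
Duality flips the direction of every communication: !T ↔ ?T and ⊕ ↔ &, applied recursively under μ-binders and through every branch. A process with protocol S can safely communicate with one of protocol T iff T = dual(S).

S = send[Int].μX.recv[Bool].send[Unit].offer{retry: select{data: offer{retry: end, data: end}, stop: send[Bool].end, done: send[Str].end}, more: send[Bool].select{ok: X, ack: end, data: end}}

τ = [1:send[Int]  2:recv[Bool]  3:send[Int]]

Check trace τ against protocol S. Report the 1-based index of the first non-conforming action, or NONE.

@1 send[Int]  ok  state: μX.…
@2 recv[Bool]  ok  state: send[Unit].offer{retry: select{data: offer{retry: end, data: end}, stop: send[Bool].end, done: send[Str].end}, more: send[Bool].select{ok: μX.…, ack: end, data: end}}
@3 got send[Int], protocol expects send[Unit]  ✗

3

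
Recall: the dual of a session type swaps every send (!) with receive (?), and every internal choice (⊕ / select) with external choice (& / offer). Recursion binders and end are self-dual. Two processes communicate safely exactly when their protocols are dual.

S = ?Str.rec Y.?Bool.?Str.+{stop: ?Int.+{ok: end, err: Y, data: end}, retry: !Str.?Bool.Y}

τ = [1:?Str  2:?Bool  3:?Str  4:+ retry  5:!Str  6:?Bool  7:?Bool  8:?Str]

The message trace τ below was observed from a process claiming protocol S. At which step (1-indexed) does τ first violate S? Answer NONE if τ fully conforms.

NONE

[1] ?Str  ok  state: rec Y.…
[2] ?Bool  ok  state: ?Str.+{stop: ?Int.+{ok: end, err: rec Y.…, data: end}, retry: !Str.?Bool.rec Y.…}
[3] ?Str  ok  state: +{stop: ?Int.+{ok: end, err: rec Y.…, data: end}, retry: !Str.?Bool.rec Y.…}
[4] + retry  ok  state: !Str.?Bool.rec Y.…
[5] !Str  ok  state: ?Bool.rec Y.…
[6] ?Bool  ok  state: rec Y.…
[7] ?Bool  ok  state: ?Str.+{stop: ?Int.+{ok: end, err: rec Y.…, data: end}, retry: !Str.?Bool.rec Y.…}
[8] ?Str  ok  state: +{stop: ?Int.+{ok: end, err: rec Y.…, data: end}, retry: !Str.?Bool.rec Y.…}
trace exhausted — no violation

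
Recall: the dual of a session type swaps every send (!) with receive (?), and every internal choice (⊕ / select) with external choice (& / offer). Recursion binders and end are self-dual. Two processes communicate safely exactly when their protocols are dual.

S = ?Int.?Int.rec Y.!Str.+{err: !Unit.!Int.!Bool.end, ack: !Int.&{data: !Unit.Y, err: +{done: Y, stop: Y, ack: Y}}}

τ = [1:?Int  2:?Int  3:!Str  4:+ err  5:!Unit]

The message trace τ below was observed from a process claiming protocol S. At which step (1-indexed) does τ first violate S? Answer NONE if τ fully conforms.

NONE

[1] ?Int  ok  residual = ?Int.rec Y.…
[2] ?Int  ok  residual = rec Y.…
[3] !Str  ok  residual = +{err: !Unit.!Int.!Bool.end, ack: !Int.&{data: !Unit.rec Y.…, err: +{done: rec Y.…, stop: rec Y.…, ack: rec Y.…}}}
[4] + err  ok  residual = !Unit.!Int.!Bool.end
[5] !Unit  ok  residual = !Int.!Bool.end
τ conforms to S (length 5)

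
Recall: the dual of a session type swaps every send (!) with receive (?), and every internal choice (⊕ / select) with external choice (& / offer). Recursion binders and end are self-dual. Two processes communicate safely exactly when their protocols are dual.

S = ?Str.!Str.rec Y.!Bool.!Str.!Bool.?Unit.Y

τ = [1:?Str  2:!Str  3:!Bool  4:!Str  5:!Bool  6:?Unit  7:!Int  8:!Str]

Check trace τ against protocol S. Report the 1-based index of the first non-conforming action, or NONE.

[1] ?Str  ✓  cont: !Str.rec Y.…
[2] !Str  ✓  cont: rec Y.…
[3] !Bool  ✓  cont: !Str.!Bool.?Unit.rec Y.…
[4] !Str  ✓  cont: !Bool.?Unit.rec Y.…
[5] !Bool  ✓  cont: ?Unit.rec Y.…
[6] ?Unit  ✓  cont: rec Y.…
[7] got !Int, protocol expects !Bool  ✗

7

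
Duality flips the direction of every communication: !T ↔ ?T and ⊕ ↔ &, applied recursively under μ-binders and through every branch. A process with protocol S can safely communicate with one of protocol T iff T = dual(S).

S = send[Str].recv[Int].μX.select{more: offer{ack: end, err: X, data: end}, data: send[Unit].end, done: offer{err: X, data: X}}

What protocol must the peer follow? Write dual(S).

recv[Str].send[Int].μX.offer{more: select{ack: end, err: X, data: end}, data: recv[Unit].end, done: select{err: X, data: X}}

send[Str] = recv[Str]
  recv[Int] = send[Int]
    μX = μX  (rec unchanged)
      select{more,data,done} = offer{more,data,done}  (⊕→&)
        • more:
          offer{ack,err,data} = select{ack,err,data}  (&→⊕)
            • ack:
              end self-dual
            • err:
              X self-dual
            • data:
              end self-dual
        • data:
          send[Unit] = recv[Unit]
            end self-dual
        • done:
          offer{err,data} = select{err,data}  (&→⊕)
            • err:
              X self-dual
            • data:
              X self-dual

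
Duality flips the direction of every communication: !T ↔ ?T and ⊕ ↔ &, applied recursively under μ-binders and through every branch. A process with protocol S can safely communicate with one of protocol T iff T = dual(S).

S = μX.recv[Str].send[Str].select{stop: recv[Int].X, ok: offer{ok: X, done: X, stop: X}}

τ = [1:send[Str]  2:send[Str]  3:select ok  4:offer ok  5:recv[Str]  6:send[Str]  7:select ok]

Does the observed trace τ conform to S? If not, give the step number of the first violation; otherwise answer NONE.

step 1: got send[Str], protocol expects recv[Str]  ✗

1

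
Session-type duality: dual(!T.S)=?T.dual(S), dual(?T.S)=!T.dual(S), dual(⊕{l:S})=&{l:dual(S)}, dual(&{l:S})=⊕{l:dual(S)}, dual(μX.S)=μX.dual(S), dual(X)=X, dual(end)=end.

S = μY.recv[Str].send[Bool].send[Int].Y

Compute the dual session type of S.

μY.send[Str].recv[Bool].recv[Int].Y

μY = μY  (μ self-dual)
  recv[Str] = send[Str]
    send[Bool] = recv[Bool]
      send[Int] = recv[Int]
        Y ↦ Y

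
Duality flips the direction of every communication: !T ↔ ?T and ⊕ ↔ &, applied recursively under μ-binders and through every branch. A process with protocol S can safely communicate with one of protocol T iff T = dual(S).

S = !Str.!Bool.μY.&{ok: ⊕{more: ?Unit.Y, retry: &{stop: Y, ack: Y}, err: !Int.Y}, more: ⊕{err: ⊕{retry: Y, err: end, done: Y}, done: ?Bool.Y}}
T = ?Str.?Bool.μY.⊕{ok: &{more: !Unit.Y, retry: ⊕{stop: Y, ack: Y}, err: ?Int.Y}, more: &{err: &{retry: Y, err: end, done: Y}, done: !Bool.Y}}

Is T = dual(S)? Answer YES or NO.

!Str ‖ ?Str  ok
  !Bool ‖ ?Bool  ok
    μY ‖ μY  ok (rec unchanged)
      &{ok,more} ‖ ⊕{ok,more}  ok same labels
        [ok]
          ⊕{more,retry,err} ‖ &{more,retry,err}  ok same labels
            [more]
              ?Unit ‖ !Unit  ok
                Y ‖ Y  ok
            [retry]
              &{stop,ack} ‖ ⊕{stop,ack}  ok same labels
                [stop]
                  Y ‖ Y  ok
                [ack]
                  Y ‖ Y  ok
            [err]
              !Int ‖ ?Int  ok
                Y ‖ Y  ok
        [more]
          ⊕{err,done} ‖ &{err,done}  ok same labels
            [err]
              ⊕{retry,err,done} ‖ &{retry,err,done}  ok same labels
                [retry]
                  Y ‖ Y  ok
                [err]
                  end ‖ end  ok
                [done]
                  Y ‖ Y  ok
            [done]
              ?Bool ‖ !Bool  ok
                Y ‖ Y  ok

YES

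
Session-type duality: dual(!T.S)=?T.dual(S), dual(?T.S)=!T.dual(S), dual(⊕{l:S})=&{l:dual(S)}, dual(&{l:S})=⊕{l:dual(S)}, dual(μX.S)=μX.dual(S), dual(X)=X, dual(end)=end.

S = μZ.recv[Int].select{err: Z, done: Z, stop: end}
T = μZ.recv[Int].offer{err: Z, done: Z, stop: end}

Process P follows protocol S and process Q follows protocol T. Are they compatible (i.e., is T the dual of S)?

μZ vs μZ  ok (rec unchanged)
  recv[Int] vs recv[Int]  ✗ same direction on both sides — not dual

NO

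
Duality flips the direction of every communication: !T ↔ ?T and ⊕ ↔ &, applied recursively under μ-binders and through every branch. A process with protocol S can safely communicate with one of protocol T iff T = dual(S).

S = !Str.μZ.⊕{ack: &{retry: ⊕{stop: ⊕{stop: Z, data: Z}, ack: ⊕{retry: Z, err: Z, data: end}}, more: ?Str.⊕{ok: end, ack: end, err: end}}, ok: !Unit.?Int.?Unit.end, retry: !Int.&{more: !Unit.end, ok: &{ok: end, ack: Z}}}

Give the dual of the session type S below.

!Str → ?Str
  μZ → μZ  (binder kept)
    ⊕{ack,ok,retry} → &{ack,ok,retry}  (internal→external)
      case ack:
        &{retry,more} → ⊕{retry,more}  (external→internal)
          case retry:
            ⊕{stop,ack} → &{stop,ack}  (internal→external)
              case stop:
                ⊕{stop,data} → &{stop,data}  (internal→external)
                  case stop:
                    Z ↦ Z
                  case data:
                    Z ↦ Z
              case ack:
                ⊕{retry,err,data} → &{retry,err,data}  (internal→external)
                  case retry:
                    Z ↦ Z
                  case err:
                    Z ↦ Z
                  case data:
                    end ↦ end
          case more:
            ?Str → !Str
              ⊕{ok,ack,err} → &{ok,ack,err}  (internal→external)
                case ok:
                  end ↦ end
                case ack:
                  end ↦ end
                case err:
                  end ↦ end
      case ok:
        !Unit → ?Unit
          ?Int → !Int
            ?Unit → !Unit
              end ↦ end
      case retry:
        !Int → ?Int
          &{more,ok} → ⊕{more,ok}  (external→internal)
            case more:
              !Unit → ?Unit
                end ↦ end
            case ok:
              &{ok,ack} → ⊕{ok,ack}  (external→internal)
                case ok:
                  end ↦ end
                case ack:
                  Z ↦ Z

?Str.μZ.&{ack: ⊕{retry: &{stop: &{stop: Z, data: Z}, ack: &{retry: Z, err: Z, data: end}}, more: !Str.&{ok: end, ack: end, err: end}}, ok: ?Unit.!Int.!Unit.end, retry: ?Int.⊕{more: ?Unit.end, ok: ⊕{ok: end, ack: Z}}}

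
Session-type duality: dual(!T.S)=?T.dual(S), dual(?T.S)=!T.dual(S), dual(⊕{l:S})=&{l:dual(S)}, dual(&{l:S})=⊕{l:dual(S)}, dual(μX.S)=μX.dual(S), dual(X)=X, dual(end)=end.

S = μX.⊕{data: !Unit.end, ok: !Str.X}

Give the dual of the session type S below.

μX = μX  (rec unchanged)
  ⊕{data,ok} = &{data,ok}  (select→offer)
    case data:
      !Unit = ?Unit
        end ↦ end
    case ok:
      !Str = ?Str
        X ↦ X

μX.&{data: ?Unit.end, ok: ?Str.X}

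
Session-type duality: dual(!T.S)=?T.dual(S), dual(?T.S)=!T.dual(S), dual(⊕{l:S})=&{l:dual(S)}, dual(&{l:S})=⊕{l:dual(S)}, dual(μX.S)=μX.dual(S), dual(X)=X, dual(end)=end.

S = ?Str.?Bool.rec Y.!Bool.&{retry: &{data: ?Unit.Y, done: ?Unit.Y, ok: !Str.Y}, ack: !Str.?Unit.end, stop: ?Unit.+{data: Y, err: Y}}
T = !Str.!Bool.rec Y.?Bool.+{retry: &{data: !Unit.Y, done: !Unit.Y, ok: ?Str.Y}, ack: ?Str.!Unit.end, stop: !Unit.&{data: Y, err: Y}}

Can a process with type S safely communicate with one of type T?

?Str ‖ !Str  ok
  ?Bool ‖ !Bool  ok
    rec Y ‖ rec Y  ok (μ self-dual)
      !Bool ‖ ?Bool  ok
        &{retry,ack,stop} ‖ +{retry,ack,stop}  ok label sets agree
          case retry:
            &{data,done,ok} ‖ &{data,done,ok}  ✗ choice polarity not flipped — not dual

NO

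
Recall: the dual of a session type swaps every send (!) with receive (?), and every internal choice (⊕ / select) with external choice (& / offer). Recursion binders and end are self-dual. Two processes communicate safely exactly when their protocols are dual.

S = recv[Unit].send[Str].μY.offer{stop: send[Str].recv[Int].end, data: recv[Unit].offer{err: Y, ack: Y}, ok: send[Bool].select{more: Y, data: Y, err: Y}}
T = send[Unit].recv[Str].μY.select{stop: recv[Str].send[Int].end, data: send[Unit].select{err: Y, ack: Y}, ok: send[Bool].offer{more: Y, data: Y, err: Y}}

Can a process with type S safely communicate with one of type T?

recv[Unit] vs send[Unit]  match
  send[Str] vs recv[Str]  match
    μY vs μY  match (μ self-dual)
      offer{stop,data,ok} vs select{stop,data,ok}  match labels match
        • stop:
          send[Str] vs recv[Str]  match
            recv[Int] vs send[Int]  match
              end vs end  match
        • data:
          recv[Unit] vs send[Unit]  match
            offer{err,ack} vs select{err,ack}  match labels match
              • err:
                Y vs Y  match
              • ack:
                Y vs Y  match
        • ok:
          send[Bool] vs send[Bool]  ✗ same direction on both sides — not dual

NO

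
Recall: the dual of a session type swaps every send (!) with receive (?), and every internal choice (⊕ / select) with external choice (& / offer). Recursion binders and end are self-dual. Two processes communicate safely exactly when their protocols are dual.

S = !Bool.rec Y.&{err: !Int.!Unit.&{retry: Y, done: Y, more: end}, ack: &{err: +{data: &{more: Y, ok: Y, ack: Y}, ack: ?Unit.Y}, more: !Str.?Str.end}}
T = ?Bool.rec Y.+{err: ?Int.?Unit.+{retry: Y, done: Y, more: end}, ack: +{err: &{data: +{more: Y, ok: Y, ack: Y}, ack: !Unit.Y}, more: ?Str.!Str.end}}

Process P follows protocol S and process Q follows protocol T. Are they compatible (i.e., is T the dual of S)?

!Bool vs ?Bool  match
  rec Y vs rec Y  match (rec unchanged)
    &{err,ack} vs +{err,ack}  match labels match
      case err:
        !Int vs ?Int  match
          !Unit vs ?Unit  match
            &{retry,done,more} vs +{retry,done,more}  match labels match
              case retry:
                Y vs Y  match
              case done:
                Y vs Y  match
              case more:
                end vs end  match
      case ack:
        &{err,more} vs +{err,more}  match labels match
          case err:
            +{data,ack} vs &{data,ack}  match labels match
              case data:
                &{more,ok,ack} vs +{more,ok,ack}  match labels match
                  case more:
                    Y vs Y  match
                  case ok:
                    Y vs Y  match
                  case ack:
                    Y vs Y  match
              case ack:
                ?Unit vs !Unit  match
                  Y vs Y  match
          case more:
            !Str vs ?Str  match
              ?Str vs !Str  match
                end vs end  match

YES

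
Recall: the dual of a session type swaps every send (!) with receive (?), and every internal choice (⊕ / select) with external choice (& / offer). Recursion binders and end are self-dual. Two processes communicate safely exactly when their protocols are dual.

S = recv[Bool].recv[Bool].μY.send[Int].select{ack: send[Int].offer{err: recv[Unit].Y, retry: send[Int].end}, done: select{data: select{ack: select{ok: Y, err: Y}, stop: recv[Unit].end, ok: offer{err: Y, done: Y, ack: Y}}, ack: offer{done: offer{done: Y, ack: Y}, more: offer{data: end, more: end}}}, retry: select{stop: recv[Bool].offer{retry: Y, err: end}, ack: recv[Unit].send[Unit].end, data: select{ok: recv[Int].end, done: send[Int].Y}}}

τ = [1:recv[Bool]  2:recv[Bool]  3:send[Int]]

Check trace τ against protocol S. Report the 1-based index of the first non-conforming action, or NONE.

[1] recv[Bool]  ✓  now at recv[Bool].μY.…
[2] recv[Bool]  ✓  now at μY.…
[3] send[Int]  ✓  now at select{ack: send[Int].offer{err: recv[Unit].μY.…, retry: send[Int].end}, done: select{data: select{ack: select{ok: μY.…, err: μY.…}, stop: recv[Unit].end, ok: offer{err: μY.…, done: μY.…, ack: μY.…}}, ack: offer{done: offer{done: μY.…, ack: μY.…}, more: offer{data: end, more: end}}}, retry: select{stop: recv[Bool].offer{retry: μY.…, err: end}, ack: recv[Unit].send[Unit].end, data: select{ok: recv[Int].end, done: send[Int].μY.…}}}
all 3 steps conform

NONE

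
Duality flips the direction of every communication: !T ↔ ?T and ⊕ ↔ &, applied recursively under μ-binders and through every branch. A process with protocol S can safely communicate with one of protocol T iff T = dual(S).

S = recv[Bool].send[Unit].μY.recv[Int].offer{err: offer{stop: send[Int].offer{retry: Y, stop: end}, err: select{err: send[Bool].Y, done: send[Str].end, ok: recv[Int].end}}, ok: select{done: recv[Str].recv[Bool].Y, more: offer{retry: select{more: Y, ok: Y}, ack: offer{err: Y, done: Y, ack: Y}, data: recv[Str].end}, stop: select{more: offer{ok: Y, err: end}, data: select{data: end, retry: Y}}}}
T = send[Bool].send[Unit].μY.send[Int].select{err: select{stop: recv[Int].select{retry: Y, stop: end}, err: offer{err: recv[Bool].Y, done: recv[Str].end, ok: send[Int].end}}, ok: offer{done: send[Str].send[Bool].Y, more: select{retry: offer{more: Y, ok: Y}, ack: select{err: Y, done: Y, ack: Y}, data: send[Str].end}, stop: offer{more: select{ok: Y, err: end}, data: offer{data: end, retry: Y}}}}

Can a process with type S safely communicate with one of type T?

NO

recv[Bool] vs send[Bool]  match
  send[Unit] vs send[Unit]  ✗ same direction on both sides — not dual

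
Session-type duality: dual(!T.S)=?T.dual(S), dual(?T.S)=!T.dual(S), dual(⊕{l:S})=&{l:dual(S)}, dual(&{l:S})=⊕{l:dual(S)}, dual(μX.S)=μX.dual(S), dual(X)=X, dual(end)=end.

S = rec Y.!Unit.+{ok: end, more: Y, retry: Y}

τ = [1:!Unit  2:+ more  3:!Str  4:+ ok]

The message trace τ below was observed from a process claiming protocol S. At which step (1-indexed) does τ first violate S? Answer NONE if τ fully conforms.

step 1: !Unit  match  residual = +{ok: end, more: rec Y.…, retry: rec Y.…}
step 2: + more  match  residual = rec Y.…
step 3: got !Str, protocol expects !Unit  ✗

3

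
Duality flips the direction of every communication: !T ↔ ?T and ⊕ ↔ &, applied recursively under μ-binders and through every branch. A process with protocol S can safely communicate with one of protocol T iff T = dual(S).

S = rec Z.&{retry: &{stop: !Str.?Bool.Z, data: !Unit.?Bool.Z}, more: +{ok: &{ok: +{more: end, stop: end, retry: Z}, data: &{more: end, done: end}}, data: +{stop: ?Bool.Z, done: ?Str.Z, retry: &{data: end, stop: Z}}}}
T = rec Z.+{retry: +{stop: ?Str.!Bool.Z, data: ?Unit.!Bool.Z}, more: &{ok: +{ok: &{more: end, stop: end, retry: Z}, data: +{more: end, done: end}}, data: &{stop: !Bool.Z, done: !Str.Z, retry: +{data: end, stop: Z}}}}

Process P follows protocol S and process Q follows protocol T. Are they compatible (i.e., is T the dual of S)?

YES

rec Z | rec Z  match (rec unchanged)
  &{retry,more} | +{retry,more}  match same labels
    case retry:
      &{stop,data} | +{stop,data}  match same labels
        case stop:
          !Str | ?Str  match
            ?Bool | !Bool  match
              Z | Z  match
        case data:
          !Unit | ?Unit  match
            ?Bool | !Bool  match
              Z | Z  match
    case more:
      +{ok,data} | &{ok,data}  match same labels
        case ok:
          &{ok,data} | +{ok,data}  match same labels
            case ok:
              +{more,stop,retry} | &{more,stop,retry}  match same labels
                case more:
                  end | end  match
                case stop:
                  end | end  match
                case retry:
                  Z | Z  match
            case data:
              &{more,done} | +{more,done}  match same labels
                case more:
                  end | end  match
                case done:
                  end | end  match
        case data:
          +{stop,done,retry} | &{stop,done,retry}  match same labels
            case stop:
              ?Bool | !Bool  match
                Z | Z  match
            case done:
              ?Str | !Str  match
                Z | Z  match
            case retry:
              &{data,stop} | +{data,stop}  match same labels
                case data:
                  end | end  match
                case stop:
                  Z | Z  match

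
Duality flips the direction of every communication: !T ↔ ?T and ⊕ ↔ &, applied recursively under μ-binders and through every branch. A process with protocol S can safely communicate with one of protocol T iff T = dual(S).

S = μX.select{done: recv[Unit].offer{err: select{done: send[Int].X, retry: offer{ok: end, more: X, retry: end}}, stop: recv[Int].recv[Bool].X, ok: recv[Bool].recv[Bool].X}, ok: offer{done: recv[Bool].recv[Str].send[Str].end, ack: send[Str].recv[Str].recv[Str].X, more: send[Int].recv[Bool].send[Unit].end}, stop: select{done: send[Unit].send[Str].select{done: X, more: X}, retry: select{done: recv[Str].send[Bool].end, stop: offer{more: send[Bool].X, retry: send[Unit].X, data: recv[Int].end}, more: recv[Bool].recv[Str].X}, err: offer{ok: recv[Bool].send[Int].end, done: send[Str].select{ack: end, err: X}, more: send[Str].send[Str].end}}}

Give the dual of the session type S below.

μX.offer{done: send[Unit].select{err: offer{done: recv[Int].X, retry: select{ok: end, more: X, retry: end}}, stop: send[Int].send[Bool].X, ok: send[Bool].send[Bool].X}, ok: select{done: send[Bool].send[Str].recv[Str].end, ack: recv[Str].send[Str].send[Str].X, more: recv[Int].send[Bool].recv[Unit].end}, stop: offer{done: recv[Unit].recv[Str].offer{done: X, more: X}, retry: offer{done: send[Str].recv[Bool].end, stop: select{more: recv[Bool].X, retry: recv[Unit].X, data: send[Int].end}, more: send[Bool].send[Str].X}, err: select{ok: send[Bool].recv[Int].end, done: recv[Str].offer{ack: end, err: X}, more: recv[Str].recv[Str].end}}}

μX → μX  (rec unchanged)
  select{done,ok,stop} → offer{done,ok,stop}  (select→offer)
    • done:
      recv[Unit] → send[Unit]
        offer{err,stop,ok} → select{err,stop,ok}  (&→⊕)
          • err:
            select{done,retry} → offer{done,retry}  (select→offer)
              • done:
                send[Int] → recv[Int]
                  dual(X) = X
              • retry:
                offer{ok,more,retry} → select{ok,more,retry}  (&→⊕)
                  • ok:
                    dual(end) = end
                  • more:
                    dual(X) = X
                  • retry:
                    dual(end) = end
          • stop:
            recv[Int] → send[Int]
              recv[Bool] → send[Bool]
                dual(X) = X
          • ok:
            recv[Bool] → send[Bool]
              recv[Bool] → send[Bool]
                dual(X) = X
    • ok:
      offer{done,ack,more} → select{done,ack,more}  (&→⊕)
        • done:
          recv[Bool] → send[Bool]
            recv[Str] → send[Str]
              send[Str] → recv[Str]
                dual(end) = end
        • ack:
          send[Str] → recv[Str]
            recv[Str] → send[Str]
              recv[Str] → send[Str]
                dual(X) = X
        • more:
          send[Int] → recv[Int]
            recv[Bool] → send[Bool]
              send[Unit] → recv[Unit]
                dual(end) = end
    • stop:
      select{done,retry,err} → offer{done,retry,err}  (select→offer)
        • done:
          send[Unit] → recv[Unit]
            send[Str] → recv[Str]
              select{done,more} → offer{done,more}  (select→offer)
                • done:
                  dual(X) = X
                • more:
                  dual(X) = X
        • retry:
          select{done,stop,more} → offer{done,stop,more}  (select→offer)
            • done:
              recv[Str] → send[Str]
                send[Bool] → recv[Bool]
                  dual(end) = end
            • stop:
              offer{more,retry,data} → select{more,retry,data}  (&→⊕)
                • more:
                  send[Bool] → recv[Bool]
                    dual(X) = X
                • retry:
                  send[Unit] → recv[Unit]
                    dual(X) = X
                • data:
                  recv[Int] → send[Int]
                    dual(end) = end
            • more:
              recv[Bool] → send[Bool]
                recv[Str] → send[Str]
                  dual(X) = X
        • err:
          offer{ok,done,more} → select{ok,done,more}  (&→⊕)
            • ok:
              recv[Bool] → send[Bool]
                send[Int] → recv[Int]
                  dual(end) = end
            • done:
              send[Str] → recv[Str]
                select{ack,err} → offer{ack,err}  (select→offer)
                  • ack:
                    dual(end) = end
                  • err:
                    dual(X) = X
            • more:
              send[Str] → recv[Str]
                send[Str] → recv[Str]
                  dual(end) = end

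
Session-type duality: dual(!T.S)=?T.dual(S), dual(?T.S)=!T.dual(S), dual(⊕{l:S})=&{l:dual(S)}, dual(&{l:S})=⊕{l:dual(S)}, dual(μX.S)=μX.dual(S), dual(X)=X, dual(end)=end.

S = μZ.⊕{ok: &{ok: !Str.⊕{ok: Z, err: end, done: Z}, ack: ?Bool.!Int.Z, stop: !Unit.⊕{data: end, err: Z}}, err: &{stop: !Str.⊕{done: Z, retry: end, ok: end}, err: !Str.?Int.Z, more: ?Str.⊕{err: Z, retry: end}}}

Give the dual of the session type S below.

μZ.&{ok: ⊕{ok: ?Str.&{ok: Z, err: end, done: Z}, ack: !Bool.?Int.Z, stop: ?Unit.&{data: end, err: Z}}, err: ⊕{stop: ?Str.&{done: Z, retry: end, ok: end}, err: ?Str.!Int.Z, more: !Str.&{err: Z, retry: end}}}

μZ = μZ  (μ self-dual)
  ⊕{ok,err} = &{ok,err}  (select→offer)
    • ok:
      &{ok,ack,stop} = ⊕{ok,ack,stop}  (offer→select)
        • ok:
          !Str = ?Str
            ⊕{ok,err,done} = &{ok,err,done}  (select→offer)
              • ok:
                dual(Z) = Z
              • err:
                dual(end) = end
              • done:
                dual(Z) = Z
        • ack:
          ?Bool = !Bool
            !Int = ?Int
              dual(Z) = Z
        • stop:
          !Unit = ?Unit
            ⊕{data,err} = &{data,err}  (select→offer)
              • data:
                dual(end) = end
              • err:
                dual(Z) = Z
    • err:
      &{stop,err,more} = ⊕{stop,err,more}  (offer→select)
        • stop:
          !Str = ?Str
            ⊕{done,retry,ok} = &{done,retry,ok}  (select→offer)
              • done:
                dual(Z) = Z
              • retry:
                dual(end) = end
              • ok:
                dual(end) = end
        • err:
          !Str = ?Str
            ?Int = !Int
              dual(Z) = Z
        • more:
          ?Str = !Str
            ⊕{err,retry} = &{err,retry}  (select→offer)
              • err:
                dual(Z) = Z
              • retry:
                dual(end) = end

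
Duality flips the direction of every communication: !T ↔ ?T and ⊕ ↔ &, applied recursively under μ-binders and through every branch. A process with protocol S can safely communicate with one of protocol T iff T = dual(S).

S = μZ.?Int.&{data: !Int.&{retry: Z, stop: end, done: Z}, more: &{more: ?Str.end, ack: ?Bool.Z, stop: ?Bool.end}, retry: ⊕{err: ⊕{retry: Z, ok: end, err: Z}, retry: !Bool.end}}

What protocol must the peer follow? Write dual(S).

μZ.!Int.⊕{data: ?Int.⊕{retry: Z, stop: end, done: Z}, more: ⊕{more: !Str.end, ack: !Bool.Z, stop: !Bool.end}, retry: &{err: &{retry: Z, ok: end, err: Z}, retry: ?Bool.end}}

μZ = μZ  (μ self-dual)
  ?Int = !Int
    &{data,more,retry} = ⊕{data,more,retry}  (offer→select)
      case data:
        !Int = ?Int
          &{retry,stop,done} = ⊕{retry,stop,done}  (offer→select)
            case retry:
              Z self-dual
            case stop:
              end self-dual
            case done:
              Z self-dual
      case more:
        &{more,ack,stop} = ⊕{more,ack,stop}  (offer→select)
          case more:
            ?Str = !Str
              end self-dual
          case ack:
            ?Bool = !Bool
              Z self-dual
          case stop:
            ?Bool = !Bool
              end self-dual
      case retry:
        ⊕{err,retry} = &{err,retry}  (⊕→&)
          case err:
            ⊕{retry,ok,err} = &{retry,ok,err}  (⊕→&)
              case retry:
                Z self-dual
              case ok:
                end self-dual
              case err:
                Z self-dual
          case retry:
            !Bool = ?Bool
              end self-dual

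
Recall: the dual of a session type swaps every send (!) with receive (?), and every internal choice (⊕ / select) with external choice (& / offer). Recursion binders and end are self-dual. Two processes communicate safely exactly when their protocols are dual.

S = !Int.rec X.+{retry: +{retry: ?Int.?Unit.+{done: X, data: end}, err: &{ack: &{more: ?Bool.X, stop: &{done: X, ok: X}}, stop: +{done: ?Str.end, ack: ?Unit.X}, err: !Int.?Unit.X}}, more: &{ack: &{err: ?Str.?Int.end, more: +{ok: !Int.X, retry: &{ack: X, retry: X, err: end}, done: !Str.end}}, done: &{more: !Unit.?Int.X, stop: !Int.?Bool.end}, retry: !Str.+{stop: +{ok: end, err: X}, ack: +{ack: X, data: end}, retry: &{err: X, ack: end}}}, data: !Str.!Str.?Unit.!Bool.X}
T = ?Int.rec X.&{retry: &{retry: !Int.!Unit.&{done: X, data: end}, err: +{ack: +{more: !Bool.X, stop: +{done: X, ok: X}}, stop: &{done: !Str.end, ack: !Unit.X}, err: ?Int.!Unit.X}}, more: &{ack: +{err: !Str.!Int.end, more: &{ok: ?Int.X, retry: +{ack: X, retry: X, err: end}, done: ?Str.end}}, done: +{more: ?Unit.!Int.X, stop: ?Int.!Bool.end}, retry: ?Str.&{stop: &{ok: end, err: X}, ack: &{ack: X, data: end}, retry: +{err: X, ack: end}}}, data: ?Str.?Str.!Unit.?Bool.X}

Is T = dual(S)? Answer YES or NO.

!Int ‖ ?Int  match
  rec X ‖ rec X  match (μ self-dual)
    +{retry,more,data} ‖ &{retry,more,data}  match same labels
      [retry]
        +{retry,err} ‖ &{retry,err}  match same labels
          [retry]
            ?Int ‖ !Int  match
              ?Unit ‖ !Unit  match
                +{done,data} ‖ &{done,data}  match same labels
                  [done]
                    X ‖ X  match
                  [data]
                    end ‖ end  match
          [err]
            &{ack,stop,err} ‖ +{ack,stop,err}  match same labels
              [ack]
                &{more,stop} ‖ +{more,stop}  match same labels
                  [more]
                    ?Bool ‖ !Bool  match
                      X ‖ X  match
                  [stop]
                    &{done,ok} ‖ +{done,ok}  match same labels
                      [done]
                        X ‖ X  match
                      [ok]
                        X ‖ X  match
              [stop]
                +{done,ack} ‖ &{done,ack}  match same labels
                  [done]
                    ?Str ‖ !Str  match
                      end ‖ end  match
                  [ack]
                    ?Unit ‖ !Unit  match
                      X ‖ X  match
              [err]
                !Int ‖ ?Int  match
                  ?Unit ‖ !Unit  match
                    X ‖ X  match
      [more]
        &{ack,done,retry} ‖ &{ack,done,retry}  ✗ choice polarity not flipped — not dual

NO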